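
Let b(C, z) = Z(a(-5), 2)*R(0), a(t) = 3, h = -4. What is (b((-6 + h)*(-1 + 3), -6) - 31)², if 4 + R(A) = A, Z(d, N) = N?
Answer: 1521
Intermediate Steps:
R(A) = -4 + A
b(C, z) = -8 (b(C, z) = 2*(-4 + 0) = 2*(-4) = -8)
(b((-6 + h)*(-1 + 3), -6) - 31)² = (-8 - 31)² = (-39)² = 1521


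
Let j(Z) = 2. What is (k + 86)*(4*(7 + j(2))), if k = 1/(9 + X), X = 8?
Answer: 52668/17 ≈ 3098.1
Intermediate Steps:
k = 1/17 (k = 1/(9 + 8) = 1/17 ≈ 0.058824)
(k + 86)*(4*(7 + j(2))) = (1/17 + 86)*(4*(7 + 2)) = 1463*(4*9)/17 = (1463/17)*36 = 52668/17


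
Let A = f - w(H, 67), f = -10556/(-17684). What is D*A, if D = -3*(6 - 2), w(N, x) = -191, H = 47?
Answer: -10164600/4421 ≈ -2299.2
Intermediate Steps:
f = 2639/4421 (f = -10556*(-1/17684) = 2639/4421 ≈ 0.59692)
A = 847050/4421 (A = 2639/4421 - 1*(-191) = 2639/4421 + 191 = 847050/4421 ≈ 191.60)
D = -12 (D = -3*4 = -12)
D*A = -12*847050/4421 = -10164600/4421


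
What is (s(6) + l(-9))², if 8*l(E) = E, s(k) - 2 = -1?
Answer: 1/64 ≈ 0.015625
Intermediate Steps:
s(k) = 1 (s(k) = 2 - 1 = 1)
l(E) = E/8
(s(6) + l(-9))² = (1 + (⅛)*(-9))² = (1 - 9/8)² = (-⅛)² = 1/64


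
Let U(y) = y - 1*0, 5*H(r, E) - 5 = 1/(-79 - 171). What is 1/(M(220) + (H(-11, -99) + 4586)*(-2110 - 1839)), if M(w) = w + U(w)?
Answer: -1250/22642024801 ≈ -5.5207e-8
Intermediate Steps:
H(r, E) = 1249/1250 (H(r, E) = 1 + 1/(5*(-79 - 171)) = 1 + (⅕)/(-250) = 1 + (⅕)*(-1/250) = 1 - 1/1250 = 1249/1250)
U(y) = y (U(y) = y + 0 = y)
M(w) = 2*w (M(w) = w + w = 2*w)
1/(M(220) + (H(-11, -99) + 4586)*(-2110 - 1839)) = 1/(2*220 + (1249/1250 + 4586)*(-2110 - 1839)) = 1/(440 + (5733749/1250)*(-3949)) = 1/(440 - 22642574801/1250) = 1/(-22642024801/1250) = -1250/22642024801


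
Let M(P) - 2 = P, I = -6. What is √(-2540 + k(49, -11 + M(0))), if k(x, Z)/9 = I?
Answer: I*√2594 ≈ 50.931*I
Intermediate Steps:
M(P) = 2 + P
k(x, Z) = -54 (k(x, Z) = 9*(-6) = -54)
√(-2540 + k(49, -11 + M(0))) = √(-2540 - 54) = √(-2594) = I*√2594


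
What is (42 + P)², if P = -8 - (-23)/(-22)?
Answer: 525625/484 ≈ 1086.0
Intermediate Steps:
P = -199/22 (P = -8 - (-23)*(-1)/22 = -8 - 1*23/22 = -8 - 23/22 = -199/22 ≈ -9.0455)
(42 + P)² = (42 - 199/22)² = (725/22)² = 525625/484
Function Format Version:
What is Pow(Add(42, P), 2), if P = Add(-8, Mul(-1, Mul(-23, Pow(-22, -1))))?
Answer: Rational(525625, 484) ≈ 1086.0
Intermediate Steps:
P = Rational(-199, 22) (P = Add(-8, Mul(-1, Mul(-23, Rational(-1, 22)))) = Add(-8, Mul(-1, Rational(23, 22))) = Add(-8, Rational(-23, 22)) = Rational(-199, 22) ≈ -9.0455)
Pow(Add(42, P), 2) = Pow(Add(42, Rational(-199, 22)), 2) = Pow(Rational(725, 22), 2) = Rational(525625, 484)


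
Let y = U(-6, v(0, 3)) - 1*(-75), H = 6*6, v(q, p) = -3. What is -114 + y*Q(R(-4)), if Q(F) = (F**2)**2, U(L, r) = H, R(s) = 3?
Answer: 8877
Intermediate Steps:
H = 36
U(L, r) = 36
Q(F) = F**4
y = 111 (y = 36 - 1*(-75) = 36 + 75 = 111)
-114 + y*Q(R(-4)) = -114 + 111*3**4 = -114 + 111*81 = -114 + 8991 = 8877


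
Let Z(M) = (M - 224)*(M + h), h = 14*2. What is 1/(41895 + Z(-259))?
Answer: 1/153468 ≈ 6.5160e-6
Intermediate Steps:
h = 28
Z(M) = (-224 + M)*(28 + M) (Z(M) = (M - 224)*(M + 28) = (-224 + M)*(28 + M))
1/(41895 + Z(-259)) = 1/(41895 + (-6272 + (-259)² - 196*(-259))) = 1/(41895 + (-6272 + 67081 + 50764)) = 1/(41895 + 111573) = 1/153468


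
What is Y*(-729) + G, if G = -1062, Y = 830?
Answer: -606132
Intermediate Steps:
Y*(-729) + G = 830*(-729) - 1062 = -605070 - 1062 = -606132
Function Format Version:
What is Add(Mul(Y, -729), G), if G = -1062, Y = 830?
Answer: -606132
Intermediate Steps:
Add(Mul(Y, -729), G) = Add(Mul(830, -729), -1062) = Add(-605070, -1062) = -606132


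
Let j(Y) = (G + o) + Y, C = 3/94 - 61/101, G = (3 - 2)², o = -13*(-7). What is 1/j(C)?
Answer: 9494/868017 ≈ 0.010938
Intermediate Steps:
o = 91
G = 1 (G = 1² = 1)
C = -5431/9494 (C = 3*(1/94) - 61*1/101 = 3/94 - 61/101 = -5431/9494 ≈ -0.57205)
j(Y) = 92 + Y (j(Y) = (1 + 91) + Y = 92 + Y)
1/j(C) = 1/(92 - 5431/9494) = 1/(868017/9494) = 9494/868017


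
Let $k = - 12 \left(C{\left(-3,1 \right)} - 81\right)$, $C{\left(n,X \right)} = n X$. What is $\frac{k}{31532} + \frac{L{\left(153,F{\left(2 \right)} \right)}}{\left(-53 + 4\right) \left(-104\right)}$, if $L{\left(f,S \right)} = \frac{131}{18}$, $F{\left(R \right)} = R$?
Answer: $\frac{24148129}{723091824} \approx 0.033396$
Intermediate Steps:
$L{\left(f,S \right)} = \frac{131}{18}$ ($L{\left(f,S \right)} = 131 \cdot \frac{1}{18} = \frac{131}{18}$)
$C{\left(n,X \right)} = X n$
$k = 1008$ ($k = - 12 \left(1 \left(-3\right) - 81\right) = - 12 \left(-3 - 81\right) = \left(-12\right) \left(-84\right) = 1008$)
$\frac{k}{31532} + \frac{L{\left(153,F{\left(2 \right)} \right)}}{\left(-53 + 4\right) \left(-104\right)} = \frac{1008}{31532} + \frac{131}{18 \left(-53 + 4\right) \left(-104\right)} = 1008 \cdot \frac{1}{31532} + \frac{131}{18 \left(\left(-49\right) \left(-104\right)\right)} = \frac{252}{7883} + \frac{131}{18 \cdot 5096} = \frac{252}{7883} + \frac{131}{18} \cdot \frac{1}{5096} = \frac{252}{7883} + \frac{131}{91728} = \frac{24148129}{723091824}$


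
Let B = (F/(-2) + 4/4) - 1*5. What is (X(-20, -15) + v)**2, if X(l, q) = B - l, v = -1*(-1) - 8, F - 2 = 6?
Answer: 25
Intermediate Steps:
F = 8 (F = 2 + 6 = 8)
v = -7 (v = 1 - 8 = -7)
B = -8 (B = (8/(-2) + 4/4) - 1*5 = (8*(-1/2) + 4*(1/4)) - 5 = (-4 + 1) - 5 = -3 - 5 = -8)
X(l, q) = -8 - l
(X(-20, -15) + v)**2 = ((-8 - 1*(-20)) - 7)**2 = ((-8 + 20) - 7)**2 = (12 - 7)**2 = 5**2 = 25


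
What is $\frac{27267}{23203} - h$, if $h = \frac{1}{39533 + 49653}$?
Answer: $\frac{2431811459}{2069382758} \approx 1.1751$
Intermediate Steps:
$h = \frac{1}{89186} \approx 1.1213 \cdot 10^{-5}$
$\frac{27267}{23203} - h = \frac{27267}{23203} - \frac{1}{89186} = \frac{2431811459}{2069382758}$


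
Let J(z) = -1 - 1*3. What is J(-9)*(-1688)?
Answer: 6752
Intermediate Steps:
J(z) = -4 (J(z) = -1 - 3 = -4)
J(-9)*(-1688) = -4*(-1688) = 6752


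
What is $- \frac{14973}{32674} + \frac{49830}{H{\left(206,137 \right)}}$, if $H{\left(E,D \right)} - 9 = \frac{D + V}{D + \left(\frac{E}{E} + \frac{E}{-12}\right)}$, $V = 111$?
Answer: $\frac{12691241407}{2815234} \approx 4508.1$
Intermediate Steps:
$H{\left(E,D \right)} = 9 + \frac{111 + D}{1 + D - \frac{E}{12}}$ ($H{\left(E,D \right)} = 9 + \frac{D + 111}{D + \left(\frac{E}{E} + \frac{E}{-12}\right)} = 9 + \frac{111 + D}{D + \left(1 + E \left(- \frac{1}{12}\right)\right)} = 9 + \frac{111 + D}{D - \left(-1 + \frac{E}{12}\right)} = 9 + \frac{111 + D}{1 + D - \frac{E}{12}}$)
$- \frac{14973}{32674} + \frac{49830}{H{\left(206,137 \right)}} = - \frac{14973}{32674} + \frac{49830}{3 \frac{1}{12 - 206 + 12 \cdot 137} \left(480 - 618 + 40 \cdot 137\right)} = \left(-14973\right) \frac{1}{32674} + \frac{49830}{3 \frac{1}{12 - 206 + 1644} \left(480 - 618 + 5480\right)} = - \frac{483}{1054} + \frac{49830}{3 \cdot \frac{1}{1450} \cdot 5342} = - \frac{483}{1054} + \frac{49830}{\frac{8013}{725}} = - \frac{483}{1054} + 49830 \cdot \frac{725}{8013} = - \frac{483}{1054} + \frac{12042250}{2671} = \frac{12691241407}{2815234}$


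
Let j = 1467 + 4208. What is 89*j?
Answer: 505075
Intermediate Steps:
j = 5675
89*j = 89*5675 = 505075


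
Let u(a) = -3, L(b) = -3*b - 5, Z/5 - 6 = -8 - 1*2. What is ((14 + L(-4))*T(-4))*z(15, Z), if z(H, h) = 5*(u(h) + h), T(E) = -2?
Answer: 4830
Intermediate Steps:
Z = -20 (Z = 30 + 5*(-8 - 1*2) = 30 + 5*(-8 - 2) = 30 + 5*(-10) = 30 - 50 = -20)
L(b) = -5 - 3*b
z(H, h) = -15 + 5*h (z(H, h) = 5*(-3 + h) = -15 + 5*h)
((14 + L(-4))*T(-4))*z(15, Z) = ((14 + (-5 - 3*(-4)))*(-2))*(-15 + 5*(-20)) = ((14 + (-5 + 12))*(-2))*(-15 - 100) = ((14 + 7)*(-2))*(-115) = (21*(-2))*(-115) = -42*(-115) = 4830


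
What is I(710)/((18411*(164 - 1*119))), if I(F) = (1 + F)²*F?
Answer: 2658666/6137 ≈ 433.22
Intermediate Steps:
I(F) = F*(1 + F)²
I(710)/((18411*(164 - 1*119))) = (710*(1 + 710)²)/((18411*(164 - 1*119))) = (710*711²)/((18411*(164 - 119))) = (710*505521)/((18411*45)) = 358919910/828495 = 358919910*(1/828495) = 2658666/6137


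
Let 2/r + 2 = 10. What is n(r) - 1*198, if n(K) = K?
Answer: -791/4 ≈ -197.75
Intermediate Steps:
r = ¼ (r = 2/(-2 + 10) = 2/8 = 2*(⅛) = ¼ ≈ 0.25000)
n(r) - 1*198 = ¼ - 1*198 = ¼ - 198 = -791/4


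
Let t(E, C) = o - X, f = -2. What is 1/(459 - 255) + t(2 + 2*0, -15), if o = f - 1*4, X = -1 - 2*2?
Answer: -203/204 ≈ -0.99510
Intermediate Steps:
X = -5 (X = -1 - 4 = -5)
o = -6 (o = -2 - 1*4 = -2 - 4 = -6)
t(E, C) = -1 (t(E, C) = -6 - 1*(-5) = -6 + 5 = -1)
1/(459 - 255) + t(2 + 2*0, -15) = 1/(459 - 255) - 1 = 1/204 - 1 = -203/204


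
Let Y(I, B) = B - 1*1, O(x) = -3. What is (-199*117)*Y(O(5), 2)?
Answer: -23283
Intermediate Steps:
Y(I, B) = -1 + B (Y(I, B) = B - 1 = -1 + B)
(-199*117)*Y(O(5), 2) = (-199*117)*(-1 + 2) = -23283*1 = -23283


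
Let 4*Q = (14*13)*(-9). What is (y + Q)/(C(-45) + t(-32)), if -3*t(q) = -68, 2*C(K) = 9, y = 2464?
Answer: 12327/163 ≈ 75.626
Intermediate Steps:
C(K) = 9/2 (C(K) = (½)*9 = 9/2)
t(q) = 68/3 (t(q) = -⅓*(-68) = 68/3)
Q = -819/2 (Q = ((14*13)*(-9))/4 = (182*(-9))/4 = (¼)*(-1638) = -819/2 ≈ -409.50)
(y + Q)/(C(-45) + t(-32)) = (2464 - 819/2)/(9/2 + 68/3) = 4109/(2*(163/6)) = (4109/2)*(6/163) = 12327/163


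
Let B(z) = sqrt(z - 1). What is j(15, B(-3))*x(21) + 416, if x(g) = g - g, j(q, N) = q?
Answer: 416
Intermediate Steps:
B(z) = sqrt(-1 + z)
x(g) = 0
j(15, B(-3))*x(21) + 416 = 15*0 + 416 = 0 + 416 = 416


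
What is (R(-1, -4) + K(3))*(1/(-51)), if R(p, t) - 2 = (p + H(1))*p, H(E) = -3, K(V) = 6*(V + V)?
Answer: -14/17 ≈ -0.82353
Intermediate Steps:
K(V) = 12*V (K(V) = 6*(2*V) = 12*V)
R(p, t) = 2 + p*(-3 + p) (R(p, t) = 2 + (p - 3)*p = 2 + (-3 + p)*p = 2 + p*(-3 + p))
(R(-1, -4) + K(3))*(1/(-51)) = ((2 + (-1)² - 3*(-1)) + 12*3)*(1/(-51)) = ((2 + 1 + 3) + 36)*(1*(-1/51)) = (6 + 36)*(-1/51) = 42*(-1/51) = -14/17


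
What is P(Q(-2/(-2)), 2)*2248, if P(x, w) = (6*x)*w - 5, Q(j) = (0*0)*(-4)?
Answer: -11240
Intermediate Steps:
Q(j) = 0 (Q(j) = 0*(-4) = 0)
P(x, w) = -5 + 6*w*x (P(x, w) = 6*w*x - 5 = -5 + 6*w*x)
P(Q(-2/(-2)), 2)*2248 = (-5 + 6*2*0)*2248 = (-5 + 0)*2248 = -5*2248 = -11240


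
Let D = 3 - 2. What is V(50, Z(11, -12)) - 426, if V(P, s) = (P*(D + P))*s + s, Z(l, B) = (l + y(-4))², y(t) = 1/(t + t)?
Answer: 19281255/64 ≈ 3.0127e+5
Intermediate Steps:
y(t) = 1/(2*t)
D = 1
Z(l, B) = (-⅛ + l)² (Z(l, B) = (l + (½)/(-4))² = (l + (½)*(-¼))² = (l - ⅛)² = (-⅛ + l)²)
V(P, s) = s + P*s*(1 + P) (V(P, s) = (P*(1 + P))*s + s = P*s*(1 + P) + s = s + P*s*(1 + P))
V(50, Z(11, -12)) - 426 = ((-1 + 8*11)²/64)*(1 + 50 + 50²) - 426 = ((-1 + 88)²/64)*(1 + 50 + 2500) - 426 = ((1/64)*87²)*2551 - 426 = ((1/64)*7569)*2551 - 426 = (7569/64)*2551 - 426 = 19308519/64 - 426 = 19281255/64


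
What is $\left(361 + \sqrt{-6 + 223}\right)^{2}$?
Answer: $\left(361 + \sqrt{217}\right)^{2} \approx 1.4117 \cdot 10^{5}$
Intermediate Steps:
$\left(361 + \sqrt{-6 + 223}\right)^{2} = \left(361 + \sqrt{217}\right)^{2}$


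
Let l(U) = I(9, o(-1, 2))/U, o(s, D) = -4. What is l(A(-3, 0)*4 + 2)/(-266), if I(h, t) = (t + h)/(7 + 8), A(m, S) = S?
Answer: -1/1596 ≈ -0.00062657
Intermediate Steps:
I(h, t) = h/15 + t/15 (I(h, t) = (h + t)/15 = (h + t)*(1/15) = h/15 + t/15)
l(U) = 1/(3*U) (l(U) = ((1/15)*9 + (1/15)*(-4))/U = (⅗ - 4/15)/U = 1/(3*U))
l(A(-3, 0)*4 + 2)/(-266) = (1/(3*(0*4 + 2)))/(-266) = (1/(3*(0 + 2)))*(-1/266) = ((⅓)/2)*(-1/266) = ((⅓)*(½))*(-1/266) = (⅙)*(-1/266) = -1/1596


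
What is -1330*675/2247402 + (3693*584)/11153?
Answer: 806164376079/4177545751 ≈ 192.98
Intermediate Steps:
-1330*675/2247402 + (3693*584)/11153 = -897750*1/2247402 + 2156712*(1/11153) = -149625/374567 + 2156712/11153 = 806164376079/4177545751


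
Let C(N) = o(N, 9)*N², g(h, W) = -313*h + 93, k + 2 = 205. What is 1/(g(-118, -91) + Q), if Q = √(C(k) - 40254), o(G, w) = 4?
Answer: 37027/1370874147 - √124582/1370874147 ≈ 2.6752e-5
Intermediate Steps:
k = 203 (k = -2 + 205 = 203)
g(h, W) = 93 - 313*h
C(N) = 4*N²
Q = √124582 (Q = √(4*203² - 40254) = √(4*41209 - 40254) = √(164836 - 40254) = √124582 ≈ 352.96)
1/(g(-118, -91) + Q) = 1/((93 - 313*(-118)) + √124582) = 1/((93 + 36934) + √124582) = 1/(37027 + √124582)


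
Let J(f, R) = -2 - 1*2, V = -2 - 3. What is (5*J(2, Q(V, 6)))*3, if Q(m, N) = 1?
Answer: -60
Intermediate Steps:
V = -5
J(f, R) = -4 (J(f, R) = -2 - 2 = -4)
(5*J(2, Q(V, 6)))*3 = (5*(-4))*3 = -20*3 = -60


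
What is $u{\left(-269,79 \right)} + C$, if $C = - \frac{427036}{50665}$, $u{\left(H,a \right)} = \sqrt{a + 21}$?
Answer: $\frac{79614}{50665} \approx 1.5714$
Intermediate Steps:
$u{\left(H,a \right)} = \sqrt{21 + a}$
$C = - \frac{427036}{50665}$ ($C = \left(-427036\right) \frac{1}{50665} = - \frac{427036}{50665} \approx -8.4286$)
$u{\left(-269,79 \right)} + C = \sqrt{21 + 79} - \frac{427036}{50665} = \sqrt{100} - \frac{427036}{50665} = 10 - \frac{427036}{50665} = \frac{79614}{50665}$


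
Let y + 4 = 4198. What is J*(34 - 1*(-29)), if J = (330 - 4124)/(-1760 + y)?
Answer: -119511/1217 ≈ -98.201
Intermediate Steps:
y = 4194 (y = -4 + 4198 = 4194)
J = -1897/1217 (J = (330 - 4124)/(-1760 + 4194) = -3794/2434 = -3794*1/2434 = -1897/1217 ≈ -1.5588)
J*(34 - 1*(-29)) = -1897*(34 - 1*(-29))/1217 = -1897*(34 + 29)/1217 = -1897/1217*63 = -119511/1217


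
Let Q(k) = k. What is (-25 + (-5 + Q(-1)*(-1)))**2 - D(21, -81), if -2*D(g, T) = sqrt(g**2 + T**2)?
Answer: 841 + 3*sqrt(778)/2 ≈ 882.84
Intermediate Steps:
D(g, T) = -sqrt(T**2 + g**2)/2 (D(g, T) = -sqrt(g**2 + T**2)/2 = -sqrt(T**2 + g**2)/2)
(-25 + (-5 + Q(-1)*(-1)))**2 - D(21, -81) = (-25 + (-5 - 1*(-1)))**2 - (-1)*sqrt((-81)**2 + 21**2)/2 = (-25 + (-5 + 1))**2 - (-1)*sqrt(6561 + 441)/2 = (-25 - 4)**2 - (-1)*sqrt(7002)/2 = (-29)**2 - (-1)*3*sqrt(778)/2 = 841 - (-3)*sqrt(778)/2 = 841 + 3*sqrt(778)/2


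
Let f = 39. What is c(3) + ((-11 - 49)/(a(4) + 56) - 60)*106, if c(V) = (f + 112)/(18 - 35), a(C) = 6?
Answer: -3410461/527 ≈ -6471.5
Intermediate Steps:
c(V) = -151/17 (c(V) = (39 + 112)/(18 - 35) = 151/(-17) = 151*(-1/17) = -151/17)
c(3) + ((-11 - 49)/(a(4) + 56) - 60)*106 = -151/17 + ((-11 - 49)/(6 + 56) - 60)*106 = -151/17 + (-60/62 - 60)*106 = -151/17 + (-60*1/62 - 60)*106 = -151/17 + (-30/31 - 60)*106 = -151/17 - 1890/31*106 = -151/17 - 200340/31 = -3410461/527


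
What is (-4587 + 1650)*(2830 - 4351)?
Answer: 4467177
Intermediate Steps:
(-4587 + 1650)*(2830 - 4351) = -2937*(-1521) = 4467177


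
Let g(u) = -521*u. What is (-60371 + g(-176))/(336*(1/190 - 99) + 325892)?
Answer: 425125/3971404 ≈ 0.10705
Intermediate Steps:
(-60371 + g(-176))/(336*(1/190 - 99) + 325892) = (-60371 - 521*(-176))/(336*(1/190 - 99) + 325892) = (-60371 + 91696)/(336*(1/190 - 99) + 325892) = 31325/(336*(-18809/190) + 325892) = 31325/(-3159912/95 + 325892) = 31325/(27799828/95) = 31325*(95/27799828) = 425125/3971404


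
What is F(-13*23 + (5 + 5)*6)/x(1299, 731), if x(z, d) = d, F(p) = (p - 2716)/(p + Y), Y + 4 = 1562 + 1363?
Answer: -985/653514 ≈ -0.0015072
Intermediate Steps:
Y = 2921 (Y = -4 + (1562 + 1363) = -4 + 2925 = 2921)
F(p) = (-2716 + p)/(2921 + p) (F(p) = (p - 2716)/(p + 2921) = (-2716 + p)/(2921 + p))
F(-13*23 + (5 + 5)*6)/x(1299, 731) = ((-2716 + (-13*23 + (5 + 5)*6))/(2921 + (-13*23 + (5 + 5)*6)))/731 = ((-2716 + (-299 + 10*6))/(2921 + (-299 + 10*6)))*(1/731) = ((-2716 + (-299 + 60))/(2921 + (-299 + 60)))*(1/731) = ((-2716 - 239)/(2921 - 239))*(1/731) = (-2955/2682)*(1/731) = ((1/2682)*(-2955))*(1/731) = -985/894*1/731 = -985/653514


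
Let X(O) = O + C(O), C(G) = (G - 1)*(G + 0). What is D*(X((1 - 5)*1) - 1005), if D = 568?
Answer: -561752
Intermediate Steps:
C(G) = G*(-1 + G) (C(G) = (-1 + G)*G = G*(-1 + G))
X(O) = O + O*(-1 + O)
D*(X((1 - 5)*1) - 1005) = 568*(((1 - 5)*1)² - 1005) = 568*((-4*1)² - 1005) = 568*((-4)² - 1005) = 568*(16 - 1005) = 568*(-989) = -561752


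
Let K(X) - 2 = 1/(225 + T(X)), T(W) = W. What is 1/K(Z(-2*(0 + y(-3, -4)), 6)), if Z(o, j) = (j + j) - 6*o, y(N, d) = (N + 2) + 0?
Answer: 225/451 ≈ 0.49889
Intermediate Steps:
y(N, d) = 2 + N (y(N, d) = (2 + N) + 0 = 2 + N)
Z(o, j) = -6*o + 2*j (Z(o, j) = 2*j - 6*o = -6*o + 2*j)
K(X) = 2 + 1/(225 + X)
1/K(Z(-2*(0 + y(-3, -4)), 6)) = 1/((451 + 2*(-(-12)*(0 + (2 - 3)) + 2*6))/(225 + (-(-12)*(0 + (2 - 3)) + 2*6))) = 1/((451 + 2*(-(-12)*(0 - 1) + 12))/(225 + (-(-12)*(0 - 1) + 12))) = 1/((451 + 2*(-(-12)*(-1) + 12))/(225 + (-(-12)*(-1) + 12))) = 1/((451 + 2*(-6*2 + 12))/(225 + (-6*2 + 12))) = 1/((451 + 2*(-12 + 12))/(225 + (-12 + 12))) = 1/((451 + 2*0)/(225 + 0)) = 1/((451 + 0)/225) = 1/((1/225)*451) = 1/(451/225) = 225/451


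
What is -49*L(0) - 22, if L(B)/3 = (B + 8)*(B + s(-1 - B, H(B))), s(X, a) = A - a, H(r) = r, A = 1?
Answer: -1198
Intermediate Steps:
s(X, a) = 1 - a
L(B) = 24 + 3*B (L(B) = 3*((B + 8)*(B + (1 - B))) = 3*((8 + B)*1) = 3*(8 + B) = 24 + 3*B)
-49*L(0) - 22 = -49*(24 + 3*0) - 22 = -49*(24 + 0) - 22 = -49*24 - 22 = -1176 - 22 = -1198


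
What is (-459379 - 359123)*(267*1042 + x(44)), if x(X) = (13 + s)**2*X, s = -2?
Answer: -232076420076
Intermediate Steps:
x(X) = 121*X (x(X) = (13 - 2)**2*X = 11**2*X = 121*X)
(-459379 - 359123)*(267*1042 + x(44)) = (-459379 - 359123)*(267*1042 + 121*44) = -818502*(278214 + 5324) = -818502*283538 = -232076420076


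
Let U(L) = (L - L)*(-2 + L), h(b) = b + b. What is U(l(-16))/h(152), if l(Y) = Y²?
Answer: 0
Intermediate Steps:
h(b) = 2*b
U(L) = 0 (U(L) = 0*(-2 + L) = 0)
U(l(-16))/h(152) = 0/((2*152)) = 0/304 = 0*(1/304) = 0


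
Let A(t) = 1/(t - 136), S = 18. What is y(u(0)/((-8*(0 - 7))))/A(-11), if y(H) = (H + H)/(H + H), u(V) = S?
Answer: -147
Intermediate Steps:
u(V) = 18
A(t) = 1/(-136 + t)
y(H) = 1 (y(H) = (2*H)/((2*H)) = (2*H)*(1/(2*H)) = 1)
y(u(0)/((-8*(0 - 7))))/A(-11) = 1/1/(-136 - 11) = 1/1/(-147) = 1/(-1/147) = 1*(-147) = -147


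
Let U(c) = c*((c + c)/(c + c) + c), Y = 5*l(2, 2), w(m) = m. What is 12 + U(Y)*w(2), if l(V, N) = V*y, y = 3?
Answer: 1872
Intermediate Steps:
l(V, N) = 3*V (l(V, N) = V*3 = 3*V)
Y = 30 (Y = 5*(3*2) = 5*6 = 30)
U(c) = c*(1 + c) (U(c) = c*((2*c)/((2*c)) + c) = c*((2*c)*(1/(2*c)) + c) = c*(1 + c))
12 + U(Y)*w(2) = 12 + (30*(1 + 30))*2 = 12 + (30*31)*2 = 12 + 930*2 = 12 + 1860 = 1872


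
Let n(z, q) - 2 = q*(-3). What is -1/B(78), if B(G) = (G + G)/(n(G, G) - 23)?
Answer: 85/52 ≈ 1.6346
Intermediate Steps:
n(z, q) = 2 - 3*q (n(z, q) = 2 + q*(-3) = 2 - 3*q)
B(G) = 2*G/(-21 - 3*G) (B(G) = (G + G)/((2 - 3*G) - 23) = (2*G)/(-21 - 3*G) = 2*G/(-21 - 3*G))
-1/B(78) = -1/((-2*78/(21 + 3*78))) = -1/((-2*78/(21 + 234))) = -1/((-2*78/255)) = -1/((-2*78*1/255)) = -1/(-52/85) = -1*(-85/52) = 85/52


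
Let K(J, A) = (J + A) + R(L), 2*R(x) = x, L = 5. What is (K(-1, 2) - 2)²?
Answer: 9/4 ≈ 2.2500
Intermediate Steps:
R(x) = x/2
K(J, A) = 5/2 + A + J (K(J, A) = (J + A) + (½)*5 = (A + J) + 5/2 = 5/2 + A + J)
(K(-1, 2) - 2)² = ((5/2 + 2 - 1) - 2)² = (7/2 - 2)² = (3/2)² = 9/4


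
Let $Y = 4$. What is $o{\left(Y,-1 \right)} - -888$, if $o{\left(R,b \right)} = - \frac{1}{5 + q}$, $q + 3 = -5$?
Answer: $\frac{2665}{3} \approx 888.33$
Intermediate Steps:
$q = -8$ ($q = -3 - 5 = -8$)
$o{\left(R,b \right)} = \frac{1}{3}$ ($o{\left(R,b \right)} = - \frac{1}{5 - 8} = - \frac{1}{-3} = \left(-1\right) \left(- \frac{1}{3}\right) = \frac{1}{3}$)
$o{\left(Y,-1 \right)} - -888 = \frac{1}{3} - -888 = \frac{1}{3} + 888 = \frac{2665}{3}$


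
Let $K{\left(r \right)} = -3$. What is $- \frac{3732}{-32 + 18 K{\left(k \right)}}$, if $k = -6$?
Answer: $\frac{1866}{43} \approx 43.395$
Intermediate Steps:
$- \frac{3732}{-32 + 18 K{\left(k \right)}} = - \frac{3732}{-32 + 18 \left(-3\right)} = - \frac{3732}{-32 - 54} = - \frac{3732}{-86} = \left(-3732\right) \left(- \frac{1}{86}\right) = \frac{1866}{43}$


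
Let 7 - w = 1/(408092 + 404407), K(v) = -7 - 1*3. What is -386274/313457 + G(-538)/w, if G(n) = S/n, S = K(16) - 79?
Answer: -1159281661811877/959137888756072 ≈ -1.2087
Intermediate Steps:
K(v) = -10 (K(v) = -7 - 3 = -10)
S = -89 (S = -10 - 79 = -89)
G(n) = -89/n
w = 5687492/812499 (w = 7 - 1/(408092 + 404407) = 7 - 1/812499 = 5687492/812499 ≈ 7.0000)
-386274/313457 + G(-538)/w = -386274/313457 + (-89/(-538))/(5687492/812499) = -386274*1/313457 - 89*(-1/538)*(812499/5687492) = -386274/313457 + (89/538)*(812499/5687492) = -386274/313457 + 72312411/3059870696 = -1159281661811877/959137888756072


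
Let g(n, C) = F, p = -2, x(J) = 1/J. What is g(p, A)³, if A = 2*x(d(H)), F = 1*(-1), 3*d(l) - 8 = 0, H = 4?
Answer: -1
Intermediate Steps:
d(l) = 8/3 (d(l) = 8/3 + (⅓)*0 = 8/3 + 0 = 8/3)
F = -1
A = ¾ (A = 2/(8/3) = 2*(3/8) = ¾ ≈ 0.75000)
g(n, C) = -1
g(p, A)³ = (-1)³ = -1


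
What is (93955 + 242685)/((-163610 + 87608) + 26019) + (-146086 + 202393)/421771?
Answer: -139170596659/21081379893 ≈ -6.6016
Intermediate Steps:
(93955 + 242685)/((-163610 + 87608) + 26019) + (-146086 + 202393)/421771 = 336640/(-76002 + 26019) + 56307*(1/421771) = 336640/(-49983) + 56307/421771 = 336640*(-1/49983) + 56307/421771 = -336640/49983 + 56307/421771 = -139170596659/21081379893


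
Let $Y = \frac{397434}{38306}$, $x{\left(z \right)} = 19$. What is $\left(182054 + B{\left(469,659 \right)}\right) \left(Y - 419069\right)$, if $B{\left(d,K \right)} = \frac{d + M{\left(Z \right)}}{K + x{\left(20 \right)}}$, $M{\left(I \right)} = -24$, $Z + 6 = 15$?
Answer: $- \frac{495351042667910440}{6492867} \approx -7.6292 \cdot 10^{10}$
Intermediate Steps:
$Z = 9$ ($Z = -6 + 15 = 9$)
$Y = \frac{198717}{19153}$ ($Y = 397434 \cdot \frac{1}{38306} = \frac{198717}{19153} \approx 10.375$)
$B{\left(d,K \right)} = \frac{-24 + d}{19 + K}$ ($B{\left(d,K \right)} = \frac{d - 24}{K + 19} = \frac{-24 + d}{19 + K}$)
$\left(182054 + B{\left(469,659 \right)}\right) \left(Y - 419069\right) = \left(182054 + \frac{-24 + 469}{19 + 659}\right) \left(\frac{198717}{19153} - 419069\right) = \left(182054 + \frac{1}{678} \cdot 445\right) \left(- \frac{8026229840}{19153}\right) = \left(182054 + \frac{445}{678}\right) \left(- \frac{8026229840}{19153}\right) = \frac{123433057}{678} \left(- \frac{8026229840}{19153}\right) = - \frac{495351042667910440}{6492867}$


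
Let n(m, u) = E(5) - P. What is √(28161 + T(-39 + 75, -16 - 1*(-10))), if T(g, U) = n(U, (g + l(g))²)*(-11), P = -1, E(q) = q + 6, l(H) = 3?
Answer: √28029 ≈ 167.42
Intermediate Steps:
E(q) = 6 + q
n(m, u) = 12 (n(m, u) = (6 + 5) - 1*(-1) = 11 + 1 = 12)
T(g, U) = -132 (T(g, U) = 12*(-11) = -132)
√(28161 + T(-39 + 75, -16 - 1*(-10))) = √(28161 - 132) = √28029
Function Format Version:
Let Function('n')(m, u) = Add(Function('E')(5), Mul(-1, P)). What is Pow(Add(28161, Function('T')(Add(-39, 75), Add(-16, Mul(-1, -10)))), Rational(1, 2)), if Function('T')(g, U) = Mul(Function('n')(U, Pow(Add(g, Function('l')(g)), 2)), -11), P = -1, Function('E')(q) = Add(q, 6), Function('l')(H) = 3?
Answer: Pow(28029, Rational(1, 2)) ≈ 167.42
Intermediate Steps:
Function('E')(q) = Add(6, q)
Function('n')(m, u) = 12 (Function('n')(m, u) = Add(Add(6, 5), Mul(-1, -1)) = Add(11, 1) = 12)
Function('T')(g, U) = -132 (Function('T')(g, U) = Mul(12, -11) = -132)
Pow(Add(28161, Function('T')(Add(-39, 75), Add(-16, Mul(-1, -10)))), Rational(1, 2)) = Pow(Add(28161, -132), Rational(1, 2)) = Pow(28029, Rational(1, 2))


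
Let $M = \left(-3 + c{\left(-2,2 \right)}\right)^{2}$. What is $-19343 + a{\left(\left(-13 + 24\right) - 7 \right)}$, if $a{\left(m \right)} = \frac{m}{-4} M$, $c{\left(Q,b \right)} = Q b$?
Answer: $-19392$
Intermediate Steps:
$M = 49$ ($M = \left(-3 - 4\right)^{2} = \left(-7\right)^{2} = 49$)
$a{\left(m \right)} = - \frac{49 m}{4}$ ($a{\left(m \right)} = \frac{m}{-4} \cdot 49 = m \left(- \frac{1}{4}\right) 49 = - \frac{m}{4} \cdot 49 = - \frac{49 m}{4}$)
$-19343 + a{\left(\left(-13 + 24\right) - 7 \right)} = -19343 - \frac{49 \left(\left(-13 + 24\right) - 7\right)}{4} = -19343 - \frac{49 \left(11 - 7\right)}{4} = -19343 - 49 = -19392$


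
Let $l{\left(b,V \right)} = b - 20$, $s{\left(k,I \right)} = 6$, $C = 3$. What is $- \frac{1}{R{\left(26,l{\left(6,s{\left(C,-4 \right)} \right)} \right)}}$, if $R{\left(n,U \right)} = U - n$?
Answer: $\frac{1}{40} \approx 0.025$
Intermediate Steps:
$l{\left(b,V \right)} = -20 + b$ ($l{\left(b,V \right)} = b - 20 = -20 + b$)
$- \frac{1}{R{\left(26,l{\left(6,s{\left(C,-4 \right)} \right)} \right)}} = - \frac{1}{\left(-20 + 6\right) - 26} = - \frac{1}{-14 - 26} = - \frac{1}{-40} = \left(-1\right) \left(- \frac{1}{40}\right) = \frac{1}{40}$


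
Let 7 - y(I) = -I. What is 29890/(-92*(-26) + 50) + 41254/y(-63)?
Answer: -24767107/34188 ≈ -724.44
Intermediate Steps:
y(I) = 7 + I (y(I) = 7 - (-1)*I = 7 + I)
29890/(-92*(-26) + 50) + 41254/y(-63) = 29890/(-92*(-26) + 50) + 41254/(7 - 63) = 29890/(2392 + 50) + 41254/(-56) = 29890/2442 + 41254*(-1/56) = 29890*(1/2442) - 20627/28 = 14945/1221 - 20627/28 = -24767107/34188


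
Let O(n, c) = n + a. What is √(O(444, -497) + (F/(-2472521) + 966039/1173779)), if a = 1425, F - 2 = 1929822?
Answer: √15742432036715454714379063946/2902193226859 ≈ 43.232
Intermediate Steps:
F = 1929824 (F = 2 + 1929822 = 1929824)
O(n, c) = 1425 + n (O(n, c) = n + 1425 = 1425 + n)
√(O(444, -497) + (F/(-2472521) + 966039/1173779)) = √((1425 + 444) + (1929824/(-2472521) + 966039/1173779)) = √(1869 + (1929824*(-1/2472521) + 966039*(1/1173779))) = √(1869 + (-1929824/2472521 + 966039/1173779)) = √(1869 + 123364829423/2902193226859) = √(5424322505828894/2902193226859) = √15742432036715454714379063946/2902193226859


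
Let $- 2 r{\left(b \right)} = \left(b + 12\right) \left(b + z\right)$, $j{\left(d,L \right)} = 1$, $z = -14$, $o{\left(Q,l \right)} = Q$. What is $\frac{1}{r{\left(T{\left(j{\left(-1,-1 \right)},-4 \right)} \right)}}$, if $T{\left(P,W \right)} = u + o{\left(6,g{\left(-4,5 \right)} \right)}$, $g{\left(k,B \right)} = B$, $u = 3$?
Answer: $\frac{2}{105} \approx 0.019048$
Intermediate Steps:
$T{\left(P,W \right)} = 9$ ($T{\left(P,W \right)} = 3 + 6 = 9$)
$r{\left(b \right)} = - \frac{\left(-14 + b\right) \left(12 + b\right)}{2}$ ($r{\left(b \right)} = - \frac{\left(b + 12\right) \left(b - 14\right)}{2} = - \frac{\left(12 + b\right) \left(-14 + b\right)}{2} = - \frac{\left(-14 + b\right) \left(12 + b\right)}{2}$)
$\frac{1}{r{\left(T{\left(j{\left(-1,-1 \right)},-4 \right)} \right)}} = \frac{1}{84 + 9 - \frac{9^{2}}{2}} = \frac{1}{84 + 9 - \frac{81}{2}} = \frac{1}{\frac{105}{2}} = \frac{2}{105}$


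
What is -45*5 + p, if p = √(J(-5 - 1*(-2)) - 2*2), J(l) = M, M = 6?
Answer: -225 + √2 ≈ -223.59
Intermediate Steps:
J(l) = 6
p = √2 (p = √(6 - 2*2) = √(6 - 4) = √2 ≈ 1.4142)
-45*5 + p = -45*5 + √2 = -225 + √2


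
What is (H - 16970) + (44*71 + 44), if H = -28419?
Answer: -42221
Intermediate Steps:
(H - 16970) + (44*71 + 44) = (-28419 - 16970) + (44*71 + 44) = -45389 + (3124 + 44) = -45389 + 3168 = -42221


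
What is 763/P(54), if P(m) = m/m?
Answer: 763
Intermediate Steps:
P(m) = 1
763/P(54) = 763/1 = 763*1 = 763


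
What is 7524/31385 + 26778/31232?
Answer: 537708549/490108160 ≈ 1.0971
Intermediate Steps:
7524/31385 + 26778/31232 = 7524*(1/31385) + 26778*(1/31232) = 7524/31385 + 13389/15616 = 537708549/490108160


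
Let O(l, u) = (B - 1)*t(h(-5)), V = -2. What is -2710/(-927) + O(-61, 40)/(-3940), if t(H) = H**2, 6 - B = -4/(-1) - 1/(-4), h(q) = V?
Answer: 10674619/3652380 ≈ 2.9226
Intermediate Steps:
h(q) = -2
B = 7/4 (B = 6 - (-4/(-1) - 1/(-4)) = 6 - (-4*(-1) - 1*(-1/4)) = 6 - (4 + 1/4) = 6 - 1*17/4 = 6 - 17/4 = 7/4 ≈ 1.7500)
O(l, u) = 3 (O(l, u) = (7/4 - 1)*(-2)**2 = (3/4)*4 = 3)
-2710/(-927) + O(-61, 40)/(-3940) = -2710/(-927) + 3/(-3940) = -2710*(-1/927) + 3*(-1/3940) = 2710/927 - 3/3940 = 10674619/3652380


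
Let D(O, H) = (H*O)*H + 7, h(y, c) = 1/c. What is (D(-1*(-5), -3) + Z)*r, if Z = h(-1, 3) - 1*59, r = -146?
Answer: 2920/3 ≈ 973.33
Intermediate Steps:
D(O, H) = 7 + O*H² (D(O, H) = O*H² + 7 = 7 + O*H²)
Z = -176/3 (Z = 1/3 - 1*59 = ⅓ - 59 = -176/3 ≈ -58.667)
(D(-1*(-5), -3) + Z)*r = ((7 - 1*(-5)*(-3)²) - 176/3)*(-146) = ((7 + 5*9) - 176/3)*(-146) = ((7 + 45) - 176/3)*(-146) = (52 - 176/3)*(-146) = -20/3*(-146) = 2920/3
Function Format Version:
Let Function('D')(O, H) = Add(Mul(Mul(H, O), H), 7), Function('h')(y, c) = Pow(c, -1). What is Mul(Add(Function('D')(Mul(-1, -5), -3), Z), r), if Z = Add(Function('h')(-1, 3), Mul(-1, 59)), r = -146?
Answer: Rational(2920, 3) ≈ 973.33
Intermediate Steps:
Function('D')(O, H) = Add(7, Mul(O, Pow(H, 2))) (Function('D')(O, H) = Add(Mul(O, Pow(H, 2)), 7) = Add(7, Mul(O, Pow(H, 2))))
Z = Rational(-176, 3) (Z = Add(Pow(3, -1), Mul(-1, 59)) = Add(Rational(1, 3), -59) = Rational(-176, 3) ≈ -58.667)
Mul(Add(Function('D')(Mul(-1, -5), -3), Z), r) = Mul(Add(Add(7, Mul(Mul(-1, -5), Pow(-3, 2))), Rational(-176, 3)), -146) = Mul(Add(Add(7, Mul(5, 9)), Rational(-176, 3)), -146) = Mul(Add(Add(7, 45), Rational(-176, 3)), -146) = Mul(Add(52, Rational(-176, 3)), -146) = Mul(Rational(-20, 3), -146) = Rational(2920, 3)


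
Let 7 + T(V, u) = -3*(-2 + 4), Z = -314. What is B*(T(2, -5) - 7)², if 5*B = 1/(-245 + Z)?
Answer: -80/559 ≈ -0.14311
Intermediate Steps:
T(V, u) = -13 (T(V, u) = -7 - 3*(-2 + 4) = -7 - 3*2 = -7 - 6 = -13)
B = -1/2795 (B = 1/(5*(-245 - 314)) = (⅕)/(-559) = (⅕)*(-1/559) = -1/2795 ≈ -0.00035778)
B*(T(2, -5) - 7)² = -(-13 - 7)²/2795 = -1/2795*(-20)² = -1/2795*400 = -80/559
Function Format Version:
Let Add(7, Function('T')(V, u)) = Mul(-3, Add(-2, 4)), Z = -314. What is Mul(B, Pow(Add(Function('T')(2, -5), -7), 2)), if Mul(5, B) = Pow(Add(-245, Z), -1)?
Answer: Rational(-80, 559) ≈ -0.14311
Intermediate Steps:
Function('T')(V, u) = -13 (Function('T')(V, u) = Add(-7, Mul(-3, Add(-2, 4))) = Add(-7, Mul(-3, 2)) = Add(-7, -6) = -13)
B = Rational(-1, 2795) (B = Mul(Rational(1, 5), Pow(Add(-245, -314), -1)) = Mul(Rational(1, 5), Pow(-559, -1)) = Mul(Rational(1, 5), Rational(-1, 559)) = Rational(-1, 2795) ≈ -0.00035778)
Mul(B, Pow(Add(Function('T')(2, -5), -7), 2)) = Mul(Rational(-1, 2795), Pow(Add(-13, -7), 2)) = Mul(Rational(-1, 2795), Pow(-20, 2)) = Mul(Rational(-1, 2795), 400) = Rational(-80, 559)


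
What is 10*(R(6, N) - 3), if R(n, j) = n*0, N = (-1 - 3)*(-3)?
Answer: -30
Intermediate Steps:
N = 12 (N = -4*(-3) = 12)
R(n, j) = 0
10*(R(6, N) - 3) = 10*(0 - 3) = 10*(-3) = -30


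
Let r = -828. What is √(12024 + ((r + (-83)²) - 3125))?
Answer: 4*√935 ≈ 122.31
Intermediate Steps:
√(12024 + ((r + (-83)²) - 3125)) = √(12024 + ((-828 + (-83)²) - 3125)) = √(12024 + ((-828 + 6889) - 3125)) = √(12024 + (6061 - 3125)) = √(12024 + 2936) = √14960 = 4*√935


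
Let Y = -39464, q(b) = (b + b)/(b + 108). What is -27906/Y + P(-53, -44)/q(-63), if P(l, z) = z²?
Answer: -95405209/138124 ≈ -690.72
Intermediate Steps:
q(b) = 2*b/(108 + b) (q(b) = (2*b)/(108 + b) = 2*b/(108 + b))
-27906/Y + P(-53, -44)/q(-63) = -27906/(-39464) + (-44)²/((2*(-63)/(108 - 63))) = -27906*(-1/39464) + 1936/((2*(-63)/45)) = 13953/19732 + 1936/((2*(-63)*(1/45))) = 13953/19732 + 1936/(-14/5) = 13953/19732 + 1936*(-5/14) = 13953/19732 - 4840/7 = -95405209/138124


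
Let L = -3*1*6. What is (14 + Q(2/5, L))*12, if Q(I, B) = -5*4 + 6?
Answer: 0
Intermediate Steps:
L = -18 (L = -3*6 = -18)
Q(I, B) = -14 (Q(I, B) = -20 + 6 = -14)
(14 + Q(2/5, L))*12 = (14 - 14)*12 = 0*12 = 0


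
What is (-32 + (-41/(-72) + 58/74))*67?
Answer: -5470081/2664 ≈ -2053.3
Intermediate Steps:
(-32 + (-41/(-72) + 58/74))*67 = (-32 + (-41*(-1/72) + 58*(1/74)))*67 = (-32 + (41/72 + 29/37))*67 = (-32 + 3605/2664)*67 = -81643/2664*67 = -5470081/2664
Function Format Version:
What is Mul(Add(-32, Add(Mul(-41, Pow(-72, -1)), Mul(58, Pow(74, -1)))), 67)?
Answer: Rational(-5470081, 2664) ≈ -2053.3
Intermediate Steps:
Mul(Add(-32, Add(Mul(-41, Pow(-72, -1)), Mul(58, Pow(74, -1)))), 67) = Mul(Add(-32, Add(Mul(-41, Rational(-1, 72)), Mul(58, Rational(1, 74)))), 67) = Mul(Add(-32, Add(Rational(41, 72), Rational(29, 37))), 67) = Mul(Add(-32, Rational(3605, 2664)), 67) = Mul(Rational(-81643, 2664), 67) = Rational(-5470081, 2664)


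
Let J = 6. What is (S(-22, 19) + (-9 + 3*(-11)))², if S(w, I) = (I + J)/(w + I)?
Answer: 22801/9 ≈ 2533.4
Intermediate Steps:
S(w, I) = (6 + I)/(I + w) (S(w, I) = (I + 6)/(w + I) = (6 + I)/(I + w))
(S(-22, 19) + (-9 + 3*(-11)))² = ((6 + 19)/(19 - 22) + (-9 + 3*(-11)))² = (25/(-3) + (-9 - 33))² = (-⅓*25 - 42)² = (-25/3 - 42)² = (-151/3)² = 22801/9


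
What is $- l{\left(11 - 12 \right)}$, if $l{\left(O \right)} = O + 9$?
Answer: $-8$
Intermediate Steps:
$l{\left(O \right)} = 9 + O$
$- l{\left(11 - 12 \right)} = - (9 + \left(11 - 12\right)) = - (9 - 1) = \left(-1\right) 8 = -8$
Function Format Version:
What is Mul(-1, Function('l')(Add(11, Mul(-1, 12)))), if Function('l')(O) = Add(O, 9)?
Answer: -8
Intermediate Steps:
Function('l')(O) = Add(9, O)
Mul(-1, Function('l')(Add(11, Mul(-1, 12)))) = Mul(-1, Add(9, Add(11, Mul(-1, 12)))) = Mul(-1, Add(9, Add(11, -12))) = Mul(-1, Add(9, -1)) = Mul(-1, 8) = -8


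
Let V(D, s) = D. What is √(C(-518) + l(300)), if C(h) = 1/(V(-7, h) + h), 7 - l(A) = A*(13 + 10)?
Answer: I*√75995346/105 ≈ 83.024*I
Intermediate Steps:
l(A) = 7 - 23*A (l(A) = 7 - A*(13 + 10) = 7 - A*23 = 7 - 23*A)
C(h) = 1/(-7 + h)
√(C(-518) + l(300)) = √(1/(-7 - 518) + (7 - 23*300)) = √(1/(-525) + (7 - 6900)) = √(-1/525 - 6893) = √(-3618826/525) = I*√75995346/105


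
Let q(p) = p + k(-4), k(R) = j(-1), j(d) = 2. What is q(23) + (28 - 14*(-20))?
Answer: 333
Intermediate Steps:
k(R) = 2
q(p) = 2 + p (q(p) = p + 2 = 2 + p)
q(23) + (28 - 14*(-20)) = (2 + 23) + (28 - 14*(-20)) = 25 + (28 + 280) = 25 + 308 = 333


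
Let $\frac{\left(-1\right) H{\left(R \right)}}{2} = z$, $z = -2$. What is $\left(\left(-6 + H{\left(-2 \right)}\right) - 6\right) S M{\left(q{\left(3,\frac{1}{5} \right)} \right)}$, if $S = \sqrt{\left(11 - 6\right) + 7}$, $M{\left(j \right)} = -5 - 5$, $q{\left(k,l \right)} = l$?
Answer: $160 \sqrt{3} \approx 277.13$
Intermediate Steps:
$H{\left(R \right)} = 4$ ($H{\left(R \right)} = \left(-2\right) \left(-2\right) = 4$)
$M{\left(j \right)} = -10$
$S = 2 \sqrt{3}$ ($S = \sqrt{\left(11 - 6\right) + 7} = \sqrt{5 + 7} = \sqrt{12} = 2 \sqrt{3} \approx 3.4641$)
$\left(\left(-6 + H{\left(-2 \right)}\right) - 6\right) S M{\left(q{\left(3,\frac{1}{5} \right)} \right)} = \left(\left(-6 + 4\right) - 6\right) 2 \sqrt{3} \left(-10\right) = \left(-2 - 6\right) 2 \sqrt{3} \left(-10\right) = - 8 \cdot 2 \sqrt{3} \left(-10\right) = - 16 \sqrt{3} \left(-10\right) = 160 \sqrt{3}$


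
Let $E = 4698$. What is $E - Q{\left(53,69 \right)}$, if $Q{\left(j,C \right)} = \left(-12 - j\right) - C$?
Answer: $4832$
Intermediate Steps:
$Q{\left(j,C \right)} = -12 - C - j$
$E - Q{\left(53,69 \right)} = 4698 - \left(-12 - 69 - 53\right) = 4698 - -134 = 4698 + 134 = 4832$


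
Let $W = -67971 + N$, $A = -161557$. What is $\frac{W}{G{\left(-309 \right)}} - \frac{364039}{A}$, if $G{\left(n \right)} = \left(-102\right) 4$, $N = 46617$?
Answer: $\frac{599736015}{10985876} \approx 54.592$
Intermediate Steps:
$G{\left(n \right)} = -408$
$W = -21354$ ($W = -67971 + 46617 = -21354$)
$\frac{W}{G{\left(-309 \right)}} - \frac{364039}{A} = - \frac{21354}{-408} - \frac{364039}{-161557} = \left(-21354\right) \left(- \frac{1}{408}\right) - - \frac{364039}{161557} = \frac{3559}{68} + \frac{364039}{161557} = \frac{599736015}{10985876}$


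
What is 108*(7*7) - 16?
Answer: 5276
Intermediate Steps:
108*(7*7) - 16 = 108*49 - 16 = 5292 - 16 = 5276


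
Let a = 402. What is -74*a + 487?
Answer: -29261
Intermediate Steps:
-74*a + 487 = -74*402 + 487 = -29748 + 487 = -29261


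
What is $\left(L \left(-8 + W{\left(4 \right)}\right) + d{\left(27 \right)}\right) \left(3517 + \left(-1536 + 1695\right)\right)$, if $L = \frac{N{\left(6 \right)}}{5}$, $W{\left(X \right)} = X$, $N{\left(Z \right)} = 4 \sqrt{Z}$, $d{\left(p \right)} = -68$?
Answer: $-249968 - \frac{58816 \sqrt{6}}{5} \approx -2.7878 \cdot 10^{5}$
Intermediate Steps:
$L = \frac{4 \sqrt{6}}{5} \approx 1.9596$
$\left(L \left(-8 + W{\left(4 \right)}\right) + d{\left(27 \right)}\right) \left(3517 + \left(-1536 + 1695\right)\right) = \left(\frac{4 \sqrt{6}}{5} \left(-8 + 4\right) - 68\right) \left(3517 + \left(-1536 + 1695\right)\right) = \left(\frac{4 \sqrt{6}}{5} \left(-4\right) - 68\right) \left(3517 + 159\right) = \left(- \frac{16 \sqrt{6}}{5} - 68\right) 3676 = \left(-68 - \frac{16 \sqrt{6}}{5}\right) 3676 = -249968 - \frac{58816 \sqrt{6}}{5}$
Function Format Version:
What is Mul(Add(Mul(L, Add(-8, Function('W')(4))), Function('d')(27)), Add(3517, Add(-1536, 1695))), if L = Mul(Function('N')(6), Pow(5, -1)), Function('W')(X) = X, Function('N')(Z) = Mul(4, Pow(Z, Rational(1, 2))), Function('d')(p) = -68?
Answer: Add(-249968, Mul(Rational(-58816, 5), Pow(6, Rational(1, 2)))) ≈ -2.7878e+5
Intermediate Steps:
L = Mul(Rational(4, 5), Pow(6, Rational(1, 2))) (L = Mul(Mul(4, Pow(6, Rational(1, 2))), Pow(5, -1)) = Mul(Mul(4, Pow(6, Rational(1, 2))), Rational(1, 5)) = Mul(Rational(4, 5), Pow(6, Rational(1, 2))) ≈ 1.9596)
Mul(Add(Mul(L, Add(-8, Function('W')(4))), Function('d')(27)), Add(3517, Add(-1536, 1695))) = Mul(Add(Mul(Mul(Rational(4, 5), Pow(6, Rational(1, 2))), Add(-8, 4)), -68), Add(3517, Add(-1536, 1695))) = Mul(Add(Mul(Mul(Rational(4, 5), Pow(6, Rational(1, 2))), -4), -68), Add(3517, 159)) = Mul(Add(Mul(Rational(-16, 5), Pow(6, Rational(1, 2))), -68), 3676) = Mul(Add(-68, Mul(Rational(-16, 5), Pow(6, Rational(1, 2)))), 3676) = Add(-249968, Mul(Rational(-58816, 5), Pow(6, Rational(1, 2))))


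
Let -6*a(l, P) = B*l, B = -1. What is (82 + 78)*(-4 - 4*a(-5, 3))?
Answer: -320/3 ≈ -106.67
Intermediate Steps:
a(l, P) = l/6 (a(l, P) = -(-1)*l/6 = l/6)
(82 + 78)*(-4 - 4*a(-5, 3)) = (82 + 78)*(-4 - 2*(-5)/3) = 160*(-4 - 4*(-⅚)) = 160*(-4 + 10/3) = 160*(-⅔) = -320/3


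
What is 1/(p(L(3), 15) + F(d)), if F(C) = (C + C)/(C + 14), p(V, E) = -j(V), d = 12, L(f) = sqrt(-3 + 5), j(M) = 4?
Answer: -13/40 ≈ -0.32500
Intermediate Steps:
L(f) = sqrt(2)
p(V, E) = -4 (p(V, E) = -1*4 = -4)
F(C) = 2*C/(14 + C) (F(C) = (2*C)/(14 + C) = 2*C/(14 + C))
1/(p(L(3), 15) + F(d)) = 1/(-4 + 2*12/(14 + 12)) = 1/(-4 + 2*12/26) = 1/(-4 + 2*12*(1/26)) = 1/(-4 + 12/13) = 1/(-40/13) = -13/40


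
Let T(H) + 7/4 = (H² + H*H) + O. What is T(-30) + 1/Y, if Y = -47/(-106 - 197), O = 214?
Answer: 379515/188 ≈ 2018.7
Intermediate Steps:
T(H) = 849/4 + 2*H² (T(H) = -7/4 + ((H² + H*H) + 214) = -7/4 + ((H² + H²) + 214) = -7/4 + (2*H² + 214) = -7/4 + (214 + 2*H²) = 849/4 + 2*H²)
Y = 47/303 (Y = -47/(-303) = -47*(-1/303) = 47/303 ≈ 0.15512)
T(-30) + 1/Y = (849/4 + 2*(-30)²) + 1/(47/303) = (849/4 + 2*900) + 303/47 = (849/4 + 1800) + 303/47 = 8049/4 + 303/47 = 379515/188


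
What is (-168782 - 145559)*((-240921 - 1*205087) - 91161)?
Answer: 168854240629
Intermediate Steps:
(-168782 - 145559)*((-240921 - 1*205087) - 91161) = -314341*((-240921 - 205087) - 91161) = -314341*(-446008 - 91161) = -314341*(-537169) = 168854240629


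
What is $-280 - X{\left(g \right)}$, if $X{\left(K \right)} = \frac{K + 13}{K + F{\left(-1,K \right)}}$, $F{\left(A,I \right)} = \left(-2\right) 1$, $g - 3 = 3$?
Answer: $- \frac{1139}{4} \approx -284.75$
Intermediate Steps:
$g = 6$ ($g = 3 + 3 = 6$)
$F{\left(A,I \right)} = -2$
$X{\left(K \right)} = \frac{13 + K}{-2 + K}$ ($X{\left(K \right)} = \frac{K + 13}{K - 2} = \frac{13 + K}{-2 + K}$)
$-280 - X{\left(g \right)} = -280 - \frac{13 + 6}{-2 + 6} = -280 - \frac{1}{4} \cdot 19 = -280 - \frac{19}{4} = - \frac{1139}{4}$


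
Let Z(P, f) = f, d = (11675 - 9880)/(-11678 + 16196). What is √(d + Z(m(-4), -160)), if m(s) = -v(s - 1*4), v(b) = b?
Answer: I*√361984670/1506 ≈ 12.633*I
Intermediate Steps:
m(s) = 4 - s (m(s) = -(s - 1*4) = -(s - 4) = -(-4 + s) = 4 - s)
d = 1795/4518 ≈ 0.39730
√(d + Z(m(-4), -160)) = √(1795/4518 - 160) = √(-721085/4518) = I*√361984670/1506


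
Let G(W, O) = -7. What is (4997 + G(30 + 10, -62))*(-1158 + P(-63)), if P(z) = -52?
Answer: -6037900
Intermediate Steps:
(4997 + G(30 + 10, -62))*(-1158 + P(-63)) = (4997 - 7)*(-1158 - 52) = 4990*(-1210) = -6037900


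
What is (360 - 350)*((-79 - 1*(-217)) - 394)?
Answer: -2560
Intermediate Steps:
(360 - 350)*((-79 - 1*(-217)) - 394) = 10*((-79 + 217) - 394) = 10*(138 - 394) = 10*(-256) = -2560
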